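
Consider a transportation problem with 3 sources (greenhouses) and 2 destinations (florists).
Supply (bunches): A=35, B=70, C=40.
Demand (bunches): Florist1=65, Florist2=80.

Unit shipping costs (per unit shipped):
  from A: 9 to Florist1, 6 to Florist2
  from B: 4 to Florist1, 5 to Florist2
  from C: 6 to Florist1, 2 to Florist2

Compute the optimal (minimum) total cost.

575

An optimal shipping plan:
  A→Florist2: 35 × 6 = 210
  B→Florist1: 65 × 4 = 260
  B→Florist2: 5 × 5 = 25
  C→Florist2: 40 × 2 = 80
Total = 210 + 260 + 25 + 80 = 575.
(Supply check: A ships 35; B ships 70; C ships 40.)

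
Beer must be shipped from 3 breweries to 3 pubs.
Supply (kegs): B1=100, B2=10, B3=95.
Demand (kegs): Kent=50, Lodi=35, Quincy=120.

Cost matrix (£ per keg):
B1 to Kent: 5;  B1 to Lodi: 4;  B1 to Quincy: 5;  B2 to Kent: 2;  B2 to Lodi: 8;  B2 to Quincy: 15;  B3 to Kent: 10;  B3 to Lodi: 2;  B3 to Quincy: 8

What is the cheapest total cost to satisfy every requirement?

1070

An optimal shipping plan:
  B1→Kent: 40 × £5 = £200
  B1→Quincy: 60 × £5 = £300
  B2→Kent: 10 × £2 = £20
  B3→Lodi: 35 × £2 = £70
  B3→Quincy: 60 × £8 = £480
Total = 200 + 300 + 20 + 70 + 480 = £1070.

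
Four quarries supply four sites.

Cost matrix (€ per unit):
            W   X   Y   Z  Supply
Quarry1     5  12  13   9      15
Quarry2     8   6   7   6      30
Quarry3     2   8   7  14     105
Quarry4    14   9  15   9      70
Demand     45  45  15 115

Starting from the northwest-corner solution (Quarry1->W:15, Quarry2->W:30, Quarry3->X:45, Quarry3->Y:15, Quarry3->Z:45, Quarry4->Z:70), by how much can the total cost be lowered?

540

Current plan cost = 15·5 + 30·8 + 45·8 + 15·7 + 45·14 + 70·9 = €2040.
Optimal plan:
  Quarry1→Z: 15 truckloads
  Quarry2→Z: 30 truckloads
  Quarry3→W: 45 truckloads
  Quarry3→X: 45 truckloads
  Quarry3→Y: 15 truckloads
  Quarry4→Z: 70 truckloads
Optimal cost = €1500.
Saving = 2040 − 1500 = €540.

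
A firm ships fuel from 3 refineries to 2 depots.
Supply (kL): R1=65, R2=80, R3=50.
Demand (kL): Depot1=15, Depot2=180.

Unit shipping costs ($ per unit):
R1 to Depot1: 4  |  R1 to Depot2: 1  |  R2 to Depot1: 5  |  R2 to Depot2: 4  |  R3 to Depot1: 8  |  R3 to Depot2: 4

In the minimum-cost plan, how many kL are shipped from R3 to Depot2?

50

Solving gives:
  R1 to Depot2: 65 kL
  R2 to Depot1: 15 kL
  R2 to Depot2: 65 kL
  R3 to Depot2: 50 kL
Total cost = $600.
So R3→Depot2 carries 50 kL.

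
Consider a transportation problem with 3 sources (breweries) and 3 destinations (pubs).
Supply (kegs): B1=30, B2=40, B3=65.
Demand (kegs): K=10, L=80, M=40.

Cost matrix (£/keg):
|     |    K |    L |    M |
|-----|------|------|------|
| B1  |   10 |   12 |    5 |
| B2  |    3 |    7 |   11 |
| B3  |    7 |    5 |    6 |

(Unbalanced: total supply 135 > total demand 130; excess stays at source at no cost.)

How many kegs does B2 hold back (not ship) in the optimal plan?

An optimal plan:
  B1 to M: 30 × £5 = £150
  B2 to K: 10 × £3 = £30
  B2 to L: 25 × £7 = £175
  B3 to L: 55 × £5 = £275
  B3 to M: 10 × £6 = £60
Total cost = £690.
B2 ships 35 of its 40, leaving 5.

5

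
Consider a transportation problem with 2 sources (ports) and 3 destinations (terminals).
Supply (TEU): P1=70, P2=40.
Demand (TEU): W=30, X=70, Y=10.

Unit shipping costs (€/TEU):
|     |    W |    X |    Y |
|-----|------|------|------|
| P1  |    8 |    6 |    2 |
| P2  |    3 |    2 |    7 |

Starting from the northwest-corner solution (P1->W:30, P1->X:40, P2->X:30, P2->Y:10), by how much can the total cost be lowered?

120

Current plan cost = 30·8 + 40·6 + 30·2 + 10·7 = €610.
Optimal plan:
  P1->X: 60 × €6 = €360
  P1->Y: 10 × €2 = €20
  P2->W: 30 × €3 = €90
  P2->X: 10 × €2 = €20
Optimal cost = €490.
Saving = 610 − 490 = €120.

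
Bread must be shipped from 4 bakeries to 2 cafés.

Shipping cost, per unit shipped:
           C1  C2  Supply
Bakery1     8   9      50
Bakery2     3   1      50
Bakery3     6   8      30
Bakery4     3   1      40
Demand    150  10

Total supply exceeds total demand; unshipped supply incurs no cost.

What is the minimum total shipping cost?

750

An optimal shipping plan:
  Bakery1–C1: 40 trays
  Bakery2–C1: 50 trays
  Bakery3–C1: 30 trays
  Bakery4–C1: 30 trays
  Bakery4–C2: 10 trays
Total cost = 750.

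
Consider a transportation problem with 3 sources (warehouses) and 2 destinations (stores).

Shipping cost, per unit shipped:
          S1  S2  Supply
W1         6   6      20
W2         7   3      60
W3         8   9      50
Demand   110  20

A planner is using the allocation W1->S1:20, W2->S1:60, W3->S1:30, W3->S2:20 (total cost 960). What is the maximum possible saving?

100

Current plan cost = 20·6 + 60·7 + 30·8 + 20·9 = 960.
Optimal plan:
  W1→S1: 20 units
  W2→S1: 40 units
  W2→S2: 20 units
  W3→S1: 50 units
Optimal cost = 860.
Saving = 960 − 860 = 100.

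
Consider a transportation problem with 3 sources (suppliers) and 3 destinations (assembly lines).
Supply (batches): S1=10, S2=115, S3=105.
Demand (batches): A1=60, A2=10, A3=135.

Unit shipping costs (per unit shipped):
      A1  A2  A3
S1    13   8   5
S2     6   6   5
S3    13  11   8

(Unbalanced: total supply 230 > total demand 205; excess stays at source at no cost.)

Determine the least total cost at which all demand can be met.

A cheapest plan:
  S1→A3: 10 batches
  S2→A1: 60 batches
  S2→A2: 10 batches
  S2→A3: 45 batches
  S3→A3: 80 batches
Total cost = 1335.

1335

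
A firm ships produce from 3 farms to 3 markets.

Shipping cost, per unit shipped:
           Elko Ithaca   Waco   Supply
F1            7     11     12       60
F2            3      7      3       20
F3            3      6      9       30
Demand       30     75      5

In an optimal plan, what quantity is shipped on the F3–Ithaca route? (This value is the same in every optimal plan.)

30

The minimum-cost plan:
  F1 to Elko: 15 crates
  F1 to Ithaca: 45 crates
  F2 to Elko: 15 crates
  F2 to Waco: 5 crates
  F3 to Ithaca: 30 crates
Total cost = 840.
So F3→Ithaca carries 30 crates.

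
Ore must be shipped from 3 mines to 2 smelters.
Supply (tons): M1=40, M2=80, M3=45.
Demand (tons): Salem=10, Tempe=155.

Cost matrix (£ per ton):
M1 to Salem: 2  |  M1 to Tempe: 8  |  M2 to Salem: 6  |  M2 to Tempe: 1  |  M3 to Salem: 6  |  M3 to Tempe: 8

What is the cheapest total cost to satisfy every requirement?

700

An optimal shipping plan:
  M1–Salem: 10 × £2 = £20
  M1–Tempe: 30 × £8 = £240
  M2–Tempe: 80 × £1 = £80
  M3–Tempe: 45 × £8 = £360
Total = 20 + 240 + 80 + 360 = £700.
(Supply check: M1 ships 40; M2 ships 80; M3 ships 45.)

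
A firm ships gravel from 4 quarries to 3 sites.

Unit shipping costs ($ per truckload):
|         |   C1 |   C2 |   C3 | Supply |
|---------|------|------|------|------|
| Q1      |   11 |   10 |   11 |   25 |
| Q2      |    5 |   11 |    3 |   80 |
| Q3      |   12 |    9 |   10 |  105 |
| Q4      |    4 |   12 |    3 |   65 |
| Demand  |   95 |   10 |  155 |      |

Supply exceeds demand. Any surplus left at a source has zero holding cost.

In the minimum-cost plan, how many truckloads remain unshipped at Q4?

0

An optimal plan:
  Q1 to C1: 25 truckloads
  Q2 to C1: 5 truckloads
  Q2 to C3: 75 truckloads
  Q3 to C2: 10 truckloads
  Q3 to C3: 80 truckloads
  Q4 to C1: 65 truckloads
Total cost = $1675.
Q4 ships 65 of its 65, leaving 0.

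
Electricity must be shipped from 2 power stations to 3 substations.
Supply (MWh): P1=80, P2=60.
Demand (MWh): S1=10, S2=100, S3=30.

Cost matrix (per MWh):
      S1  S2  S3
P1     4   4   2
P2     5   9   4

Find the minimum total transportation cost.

670

Optimal allocation:
  P1 to S2: 80 × 4 = 320
  P2 to S1: 10 × 5 = 50
  P2 to S2: 20 × 9 = 180
  P2 to S3: 30 × 4 = 120
Total = 320 + 50 + 180 + 120 = 670.
(Supply check: P1 ships 80; P2 ships 60.)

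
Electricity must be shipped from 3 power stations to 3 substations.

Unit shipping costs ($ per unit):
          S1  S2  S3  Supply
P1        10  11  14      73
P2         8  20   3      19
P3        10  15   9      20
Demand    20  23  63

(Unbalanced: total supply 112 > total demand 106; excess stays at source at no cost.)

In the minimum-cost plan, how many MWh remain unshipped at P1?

6

An optimal plan:
  P1 to S1: 20 × $10 = $200
  P1 to S2: 23 × $11 = $253
  P1 to S3: 24 × $14 = $336
  P2 to S3: 19 × $3 = $57
  P3 to S3: 20 × $9 = $180
Total cost = $1026.
P1 ships 67 of its 73, leaving 6.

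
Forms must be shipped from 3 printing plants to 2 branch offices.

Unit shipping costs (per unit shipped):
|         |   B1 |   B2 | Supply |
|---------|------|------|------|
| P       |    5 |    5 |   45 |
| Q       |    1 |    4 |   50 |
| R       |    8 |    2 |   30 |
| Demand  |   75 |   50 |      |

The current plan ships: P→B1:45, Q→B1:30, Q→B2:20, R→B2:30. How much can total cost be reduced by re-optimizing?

60

Current plan cost = 45·5 + 30·1 + 20·4 + 30·2 = 395.
Optimal plan:
  P->B1: 25 × 5 = 125
  P->B2: 20 × 5 = 100
  Q->B1: 50 × 1 = 50
  R->B2: 30 × 2 = 60
Optimal cost = 335.
Saving = 395 − 335 = 60.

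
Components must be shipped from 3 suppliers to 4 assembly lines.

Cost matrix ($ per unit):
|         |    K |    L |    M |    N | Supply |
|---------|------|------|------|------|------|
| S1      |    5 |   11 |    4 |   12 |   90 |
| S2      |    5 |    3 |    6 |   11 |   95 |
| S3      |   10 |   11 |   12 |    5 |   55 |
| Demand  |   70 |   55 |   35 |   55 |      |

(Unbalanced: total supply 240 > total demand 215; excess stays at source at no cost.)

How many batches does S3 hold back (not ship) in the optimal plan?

Minimum-cost shipments:
  S1→K: 30 batches
  S1→M: 35 batches
  S2→K: 40 batches
  S2→L: 55 batches
  S3→N: 55 batches
Total cost = $930.
S3 ships 55 of its 55, leaving 0.

0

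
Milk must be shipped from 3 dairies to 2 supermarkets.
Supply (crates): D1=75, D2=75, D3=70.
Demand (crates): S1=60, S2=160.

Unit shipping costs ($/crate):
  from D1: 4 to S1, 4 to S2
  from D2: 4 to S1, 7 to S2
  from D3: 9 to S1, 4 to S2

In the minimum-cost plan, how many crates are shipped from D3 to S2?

70

Optimal shipments:
  D1–S2: 75 crates
  D2–S1: 60 crates
  D2–S2: 15 crates
  D3–S2: 70 crates
Total cost = $925.
So D3→S2 carries 70 crates.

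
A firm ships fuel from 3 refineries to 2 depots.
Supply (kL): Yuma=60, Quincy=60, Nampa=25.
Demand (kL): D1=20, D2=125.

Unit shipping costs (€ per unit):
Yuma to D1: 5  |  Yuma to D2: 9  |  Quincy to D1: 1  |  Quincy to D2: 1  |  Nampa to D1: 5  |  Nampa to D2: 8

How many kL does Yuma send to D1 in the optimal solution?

20

The minimum-cost plan:
  Yuma to D1: 20 × €5 = €100
  Yuma to D2: 40 × €9 = €360
  Quincy to D2: 60 × €1 = €60
  Nampa to D2: 25 × €8 = €200
Total cost = €720.
So Yuma→D1 carries 20 kL.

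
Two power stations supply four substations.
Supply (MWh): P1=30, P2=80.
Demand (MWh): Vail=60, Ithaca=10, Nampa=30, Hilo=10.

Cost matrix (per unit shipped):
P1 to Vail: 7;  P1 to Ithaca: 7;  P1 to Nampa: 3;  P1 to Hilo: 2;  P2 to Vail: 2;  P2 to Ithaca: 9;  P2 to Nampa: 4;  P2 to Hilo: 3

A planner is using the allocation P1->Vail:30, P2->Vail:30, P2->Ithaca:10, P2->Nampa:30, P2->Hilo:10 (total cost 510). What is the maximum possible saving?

Current plan cost = 30·7 + 30·2 + 10·9 + 30·4 + 10·3 = 510.
Optimal plan:
  P1–Ithaca: 10 × 7 = 70
  P1–Nampa: 20 × 3 = 60
  P2–Vail: 60 × 2 = 120
  P2–Nampa: 10 × 4 = 40
  P2–Hilo: 10 × 3 = 30
Optimal cost = 320.
Saving = 510 − 320 = 190.

190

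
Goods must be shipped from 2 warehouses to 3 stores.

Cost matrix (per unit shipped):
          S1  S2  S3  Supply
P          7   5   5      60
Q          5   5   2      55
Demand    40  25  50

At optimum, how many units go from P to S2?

25

Solving gives:
  P->S1: 35 × 7 = 245
  P->S2: 25 × 5 = 125
  Q->S1: 5 × 5 = 25
  Q->S3: 50 × 2 = 100
Total cost = 495.
So P→S2 carries 25 units.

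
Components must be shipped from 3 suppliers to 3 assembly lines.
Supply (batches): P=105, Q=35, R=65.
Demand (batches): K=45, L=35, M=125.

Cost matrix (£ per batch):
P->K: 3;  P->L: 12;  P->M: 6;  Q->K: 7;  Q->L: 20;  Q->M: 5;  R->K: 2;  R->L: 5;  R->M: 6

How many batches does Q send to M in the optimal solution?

35

The minimum-cost plan:
  P to K: 15 × £3 = £45
  P to M: 90 × £6 = £540
  Q to M: 35 × £5 = £175
  R to K: 30 × £2 = £60
  R to L: 35 × £5 = £175
Total cost = £995.
So Q→M carries 35 batches.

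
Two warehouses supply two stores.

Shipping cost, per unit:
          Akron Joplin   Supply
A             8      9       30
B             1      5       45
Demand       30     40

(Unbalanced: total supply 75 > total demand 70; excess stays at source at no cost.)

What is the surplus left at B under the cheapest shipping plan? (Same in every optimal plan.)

Minimum-cost shipments:
  A→Joplin: 25 units
  B→Akron: 30 units
  B→Joplin: 15 units
Total cost = 330.
B ships 45 of its 45, leaving 0.

0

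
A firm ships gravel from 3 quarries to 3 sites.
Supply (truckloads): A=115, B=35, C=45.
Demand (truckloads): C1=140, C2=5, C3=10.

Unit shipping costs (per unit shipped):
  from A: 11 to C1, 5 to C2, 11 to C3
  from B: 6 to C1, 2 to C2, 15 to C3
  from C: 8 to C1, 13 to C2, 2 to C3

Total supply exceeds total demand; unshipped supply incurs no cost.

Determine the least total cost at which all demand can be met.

An optimal shipping plan:
  A to C1: 70 × 11 = 770
  A to C2: 5 × 5 = 25
  B to C1: 35 × 6 = 210
  C to C1: 35 × 8 = 280
  C to C3: 10 × 2 = 20
Total = 770 + 25 + 210 + 280 + 20 = 1305.
(Supply check: A ships 75; B ships 35; C ships 45.)

1305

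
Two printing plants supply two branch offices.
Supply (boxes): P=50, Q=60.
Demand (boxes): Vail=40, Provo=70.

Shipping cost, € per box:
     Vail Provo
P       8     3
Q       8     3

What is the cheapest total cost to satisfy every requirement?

Optimal allocation:
  P–Provo: 50 × €3 = €150
  Q–Vail: 40 × €8 = €320
  Q–Provo: 20 × €3 = €60
Total = 150 + 320 + 60 = €530.

530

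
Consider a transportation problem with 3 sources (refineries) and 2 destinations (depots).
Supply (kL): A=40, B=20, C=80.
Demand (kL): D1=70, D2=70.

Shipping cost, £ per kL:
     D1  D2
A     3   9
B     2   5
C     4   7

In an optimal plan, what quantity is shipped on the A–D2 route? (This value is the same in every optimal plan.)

Optimal shipments:
  A->D1: 40 kL
  B->D1: 20 kL
  C->D1: 10 kL
  C->D2: 70 kL
Total cost = £690.
The route A→D2 is not used.

0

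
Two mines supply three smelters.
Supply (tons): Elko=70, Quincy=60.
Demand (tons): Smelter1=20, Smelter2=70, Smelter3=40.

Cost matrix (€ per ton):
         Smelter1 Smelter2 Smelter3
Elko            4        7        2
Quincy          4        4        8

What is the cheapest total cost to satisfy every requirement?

470

An optimal shipping plan:
  Elko→Smelter1: 20 tons
  Elko→Smelter2: 10 tons
  Elko→Smelter3: 40 tons
  Quincy→Smelter2: 60 tons
Total cost = €470.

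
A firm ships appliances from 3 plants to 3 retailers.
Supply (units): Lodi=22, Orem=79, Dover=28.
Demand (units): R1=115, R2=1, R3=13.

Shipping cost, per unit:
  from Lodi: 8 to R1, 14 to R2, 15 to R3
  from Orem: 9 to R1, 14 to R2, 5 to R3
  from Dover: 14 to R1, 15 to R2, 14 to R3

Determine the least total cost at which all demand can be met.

An optimal shipping plan:
  Lodi–R1: 22 × 8 = 176
  Orem–R1: 66 × 9 = 594
  Orem–R3: 13 × 5 = 65
  Dover–R1: 27 × 14 = 378
  Dover–R2: 1 × 15 = 15
Total = 176 + 594 + 65 + 378 + 15 = 1228.

1228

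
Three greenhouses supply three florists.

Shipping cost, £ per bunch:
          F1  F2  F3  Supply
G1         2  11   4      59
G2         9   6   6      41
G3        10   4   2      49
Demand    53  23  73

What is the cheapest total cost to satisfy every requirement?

An optimal shipping plan:
  G1->F1: 53 × £2 = £106
  G1->F3: 6 × £4 = £24
  G2->F2: 23 × £6 = £138
  G2->F3: 18 × £6 = £108
  G3->F3: 49 × £2 = £98
Total = 106 + 24 + 138 + 108 + 98 = £474.
(Supply check: G1 ships 59; G2 ships 41; G3 ships 49.)

474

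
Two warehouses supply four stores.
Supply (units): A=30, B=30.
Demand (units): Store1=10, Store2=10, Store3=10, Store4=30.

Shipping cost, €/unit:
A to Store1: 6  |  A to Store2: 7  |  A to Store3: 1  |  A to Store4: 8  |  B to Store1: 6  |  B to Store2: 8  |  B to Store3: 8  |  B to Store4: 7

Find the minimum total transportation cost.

350

An optimal shipping plan:
  A->Store1: 10 × €6 = €60
  A->Store2: 10 × €7 = €70
  A->Store3: 10 × €1 = €10
  B->Store4: 30 × €7 = €210
Total = 60 + 70 + 10 + 210 = €350.
(Supply check: A ships 30; B ships 30.)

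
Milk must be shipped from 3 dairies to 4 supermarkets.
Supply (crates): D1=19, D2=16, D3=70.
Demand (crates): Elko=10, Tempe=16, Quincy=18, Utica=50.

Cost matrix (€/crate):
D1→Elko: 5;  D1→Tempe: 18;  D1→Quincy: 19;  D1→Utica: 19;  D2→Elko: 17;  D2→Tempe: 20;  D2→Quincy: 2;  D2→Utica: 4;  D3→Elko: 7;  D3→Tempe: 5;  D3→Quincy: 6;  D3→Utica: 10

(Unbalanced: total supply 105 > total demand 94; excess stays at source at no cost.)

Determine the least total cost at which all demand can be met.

642

An optimal shipping plan:
  D1 to Elko: 10 × €5 = €50
  D2 to Utica: 16 × €4 = €64
  D3 to Tempe: 16 × €5 = €80
  D3 to Quincy: 18 × €6 = €108
  D3 to Utica: 34 × €10 = €340
Total = 50 + 64 + 80 + 108 + 340 = €642.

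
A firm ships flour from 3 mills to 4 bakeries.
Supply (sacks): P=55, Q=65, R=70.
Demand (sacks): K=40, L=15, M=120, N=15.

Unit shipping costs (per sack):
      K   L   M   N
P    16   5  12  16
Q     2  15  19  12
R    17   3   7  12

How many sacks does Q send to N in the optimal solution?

Solving gives:
  P to L: 15 × 5 = 75
  P to M: 40 × 12 = 480
  Q to K: 40 × 2 = 80
  Q to M: 10 × 19 = 190
  Q to N: 15 × 12 = 180
  R to M: 70 × 7 = 490
Total cost = 1495.
So Q→N carries 15 sacks.

15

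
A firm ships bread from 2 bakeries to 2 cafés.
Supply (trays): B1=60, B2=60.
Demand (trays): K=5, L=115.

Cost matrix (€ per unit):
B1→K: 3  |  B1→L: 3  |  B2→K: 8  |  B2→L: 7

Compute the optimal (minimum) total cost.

600

Optimal allocation:
  B1→K: 5 trays
  B1→L: 55 trays
  B2→L: 60 trays
Total cost = €600.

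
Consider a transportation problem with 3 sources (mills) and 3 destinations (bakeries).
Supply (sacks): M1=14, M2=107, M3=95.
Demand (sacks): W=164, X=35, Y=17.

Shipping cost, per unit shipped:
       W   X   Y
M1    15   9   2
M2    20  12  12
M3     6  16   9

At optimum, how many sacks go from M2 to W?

Optimal shipments:
  M1–Y: 14 × 2 = 28
  M2–W: 69 × 20 = 1380
  M2–X: 35 × 12 = 420
  M2–Y: 3 × 12 = 36
  M3–W: 95 × 6 = 570
Total cost = 2434.
So M2→W carries 69 sacks.

69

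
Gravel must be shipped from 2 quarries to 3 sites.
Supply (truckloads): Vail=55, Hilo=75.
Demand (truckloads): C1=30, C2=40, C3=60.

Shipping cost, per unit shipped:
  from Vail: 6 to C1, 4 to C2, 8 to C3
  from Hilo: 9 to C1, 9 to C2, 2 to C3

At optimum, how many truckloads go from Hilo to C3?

60

Solving gives:
  Vail–C1: 15 × 6 = 90
  Vail–C2: 40 × 4 = 160
  Hilo–C1: 15 × 9 = 135
  Hilo–C3: 60 × 2 = 120
Total cost = 505.
So Hilo→C3 carries 60 truckloads.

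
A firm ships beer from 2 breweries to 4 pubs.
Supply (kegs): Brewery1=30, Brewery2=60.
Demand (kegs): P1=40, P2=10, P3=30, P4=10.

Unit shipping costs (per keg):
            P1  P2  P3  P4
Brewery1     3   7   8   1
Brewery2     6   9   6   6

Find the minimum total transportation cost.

460

A cheapest plan:
  Brewery1->P1: 20 × 3 = 60
  Brewery1->P4: 10 × 1 = 10
  Brewery2->P1: 20 × 6 = 120
  Brewery2->P2: 10 × 9 = 90
  Brewery2->P3: 30 × 6 = 180
Total = 60 + 10 + 120 + 90 + 180 = 460.
(Supply check: Brewery1 ships 30; Brewery2 ships 60.)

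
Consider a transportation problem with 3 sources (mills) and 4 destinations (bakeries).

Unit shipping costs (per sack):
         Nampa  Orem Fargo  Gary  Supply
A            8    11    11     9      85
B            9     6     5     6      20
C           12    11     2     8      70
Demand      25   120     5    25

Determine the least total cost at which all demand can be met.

One minimum-cost allocation:
  A→Nampa: 25 × 8 = 200
  A→Orem: 60 × 11 = 660
  B→Orem: 20 × 6 = 120
  C→Orem: 40 × 11 = 440
  C→Fargo: 5 × 2 = 10
  C→Gary: 25 × 8 = 200
Total = 200 + 660 + 120 + 440 + 10 + 200 = 1630.
(Supply check: A ships 85; B ships 20; C ships 70.)

1630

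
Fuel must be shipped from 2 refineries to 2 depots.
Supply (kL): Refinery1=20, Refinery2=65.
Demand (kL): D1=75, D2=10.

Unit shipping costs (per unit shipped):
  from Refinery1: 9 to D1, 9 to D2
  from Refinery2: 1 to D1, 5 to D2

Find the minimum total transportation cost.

245

An optimal shipping plan:
  Refinery1 to D1: 10 × 9 = 90
  Refinery1 to D2: 10 × 9 = 90
  Refinery2 to D1: 65 × 1 = 65
Total = 90 + 90 + 65 = 245.
(Supply check: Refinery1 ships 20; Refinery2 ships 65.)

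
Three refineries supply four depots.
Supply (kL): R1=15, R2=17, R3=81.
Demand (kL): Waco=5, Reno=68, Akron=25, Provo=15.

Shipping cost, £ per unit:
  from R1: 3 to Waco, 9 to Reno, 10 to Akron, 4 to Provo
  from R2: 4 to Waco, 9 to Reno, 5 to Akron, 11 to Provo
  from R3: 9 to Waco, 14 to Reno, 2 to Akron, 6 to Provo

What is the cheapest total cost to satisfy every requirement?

972

A cheapest plan:
  R1 to Waco: 5 × £3 = £15
  R1 to Reno: 10 × £9 = £90
  R2 to Reno: 17 × £9 = £153
  R3 to Reno: 41 × £14 = £574
  R3 to Akron: 25 × £2 = £50
  R3 to Provo: 15 × £6 = £90
Total = 15 + 90 + 153 + 574 + 50 + 90 = £972.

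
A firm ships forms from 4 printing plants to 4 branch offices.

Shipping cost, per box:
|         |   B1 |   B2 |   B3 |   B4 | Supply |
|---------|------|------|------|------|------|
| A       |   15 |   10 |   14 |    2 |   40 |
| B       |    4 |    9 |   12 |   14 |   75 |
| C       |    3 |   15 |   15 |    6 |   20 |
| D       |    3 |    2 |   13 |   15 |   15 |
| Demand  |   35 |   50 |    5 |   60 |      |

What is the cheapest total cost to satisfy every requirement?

Optimal allocation:
  A to B4: 40 × 2 = 80
  B to B1: 35 × 4 = 140
  B to B2: 35 × 9 = 315
  B to B3: 5 × 12 = 60
  C to B4: 20 × 6 = 120
  D to B2: 15 × 2 = 30
Total = 80 + 140 + 315 + 60 + 120 + 30 = 745.

745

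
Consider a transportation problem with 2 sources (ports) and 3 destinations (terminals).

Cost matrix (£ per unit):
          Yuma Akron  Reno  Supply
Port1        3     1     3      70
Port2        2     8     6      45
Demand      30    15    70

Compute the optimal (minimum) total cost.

330

An optimal shipping plan:
  Port1 to Akron: 15 × £1 = £15
  Port1 to Reno: 55 × £3 = £165
  Port2 to Yuma: 30 × £2 = £60
  Port2 to Reno: 15 × £6 = £90
Total = 15 + 165 + 60 + 90 = £330.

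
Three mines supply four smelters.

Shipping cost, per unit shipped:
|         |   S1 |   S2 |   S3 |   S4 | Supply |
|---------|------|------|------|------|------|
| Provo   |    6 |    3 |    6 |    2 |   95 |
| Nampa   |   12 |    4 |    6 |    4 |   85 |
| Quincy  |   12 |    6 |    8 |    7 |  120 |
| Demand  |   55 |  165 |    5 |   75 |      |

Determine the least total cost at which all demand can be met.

1480

An optimal shipping plan:
  Provo to S1: 55 × 6 = 330
  Provo to S4: 40 × 2 = 80
  Nampa to S2: 50 × 4 = 200
  Nampa to S4: 35 × 4 = 140
  Quincy to S2: 115 × 6 = 690
  Quincy to S3: 5 × 8 = 40
Total = 330 + 80 + 200 + 140 + 690 + 40 = 1480.
(Supply check: Provo ships 95; Nampa ships 85; Quincy ships 120.)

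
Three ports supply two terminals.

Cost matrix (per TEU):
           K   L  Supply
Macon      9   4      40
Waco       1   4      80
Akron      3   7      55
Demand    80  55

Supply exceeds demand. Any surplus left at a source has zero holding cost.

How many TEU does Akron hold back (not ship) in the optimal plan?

40

Minimum-cost shipments:
  Macon->L: 40 TEU
  Waco->K: 65 TEU
  Waco->L: 15 TEU
  Akron->K: 15 TEU
Total cost = 330.
Akron ships 15 of its 55, leaving 40.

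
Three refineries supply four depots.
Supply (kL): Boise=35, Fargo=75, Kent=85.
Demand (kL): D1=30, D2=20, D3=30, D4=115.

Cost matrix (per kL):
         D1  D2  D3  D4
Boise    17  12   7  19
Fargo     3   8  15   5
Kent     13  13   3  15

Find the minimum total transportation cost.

1755

Optimal allocation:
  Boise to D2: 20 × 12 = 240
  Boise to D4: 15 × 19 = 285
  Fargo to D4: 75 × 5 = 375
  Kent to D1: 30 × 13 = 390
  Kent to D3: 30 × 3 = 90
  Kent to D4: 25 × 15 = 375
Total = 240 + 285 + 375 + 390 + 90 + 375 = 1755.
(Supply check: Boise ships 35; Fargo ships 75; Kent ships 85.)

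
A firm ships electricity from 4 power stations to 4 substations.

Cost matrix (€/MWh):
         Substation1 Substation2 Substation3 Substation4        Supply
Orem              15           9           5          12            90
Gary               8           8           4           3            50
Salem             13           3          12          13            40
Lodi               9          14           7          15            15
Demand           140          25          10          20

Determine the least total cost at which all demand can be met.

1955

A cheapest plan:
  Orem to Substation1: 80 × €15 = €1200
  Orem to Substation3: 10 × €5 = €50
  Gary to Substation1: 30 × €8 = €240
  Gary to Substation4: 20 × €3 = €60
  Salem to Substation1: 15 × €13 = €195
  Salem to Substation2: 25 × €3 = €75
  Lodi to Substation1: 15 × €9 = €135
Total = 1200 + 50 + 240 + 60 + 195 + 75 + 135 = €1955.
(Supply check: Orem ships 90; Gary ships 50; Salem ships 40; Lodi ships 15.)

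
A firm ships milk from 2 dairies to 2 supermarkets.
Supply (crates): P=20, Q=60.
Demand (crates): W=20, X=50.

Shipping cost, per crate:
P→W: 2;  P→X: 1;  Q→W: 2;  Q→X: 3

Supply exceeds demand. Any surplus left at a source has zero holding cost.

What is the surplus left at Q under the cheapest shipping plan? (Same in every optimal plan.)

An optimal plan:
  P→X: 20 × 1 = 20
  Q→W: 20 × 2 = 40
  Q→X: 30 × 3 = 90
Total cost = 150.
Q ships 50 of its 60, leaving 10.

10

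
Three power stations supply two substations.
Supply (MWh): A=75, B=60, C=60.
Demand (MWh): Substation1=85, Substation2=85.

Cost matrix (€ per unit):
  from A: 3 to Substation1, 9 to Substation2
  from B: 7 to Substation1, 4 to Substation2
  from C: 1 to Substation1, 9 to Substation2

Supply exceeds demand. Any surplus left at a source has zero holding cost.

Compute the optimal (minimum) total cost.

Optimal allocation:
  A->Substation1: 25 × €3 = €75
  A->Substation2: 25 × €9 = €225
  B->Substation2: 60 × €4 = €240
  C->Substation1: 60 × €1 = €60
Total = 75 + 225 + 240 + 60 = €600.

600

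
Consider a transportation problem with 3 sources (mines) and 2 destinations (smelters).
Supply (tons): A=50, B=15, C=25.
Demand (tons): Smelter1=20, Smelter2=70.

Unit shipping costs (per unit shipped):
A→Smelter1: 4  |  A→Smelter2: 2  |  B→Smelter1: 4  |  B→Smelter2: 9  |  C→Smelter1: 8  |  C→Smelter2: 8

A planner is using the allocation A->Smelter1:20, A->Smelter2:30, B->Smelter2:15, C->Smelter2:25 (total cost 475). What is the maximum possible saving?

Current plan cost = 20·4 + 30·2 + 15·9 + 25·8 = 475.
Optimal plan:
  A to Smelter2: 50 × 2 = 100
  B to Smelter1: 15 × 4 = 60
  C to Smelter1: 5 × 8 = 40
  C to Smelter2: 20 × 8 = 160
Optimal cost = 360.
Saving = 475 − 360 = 115.

115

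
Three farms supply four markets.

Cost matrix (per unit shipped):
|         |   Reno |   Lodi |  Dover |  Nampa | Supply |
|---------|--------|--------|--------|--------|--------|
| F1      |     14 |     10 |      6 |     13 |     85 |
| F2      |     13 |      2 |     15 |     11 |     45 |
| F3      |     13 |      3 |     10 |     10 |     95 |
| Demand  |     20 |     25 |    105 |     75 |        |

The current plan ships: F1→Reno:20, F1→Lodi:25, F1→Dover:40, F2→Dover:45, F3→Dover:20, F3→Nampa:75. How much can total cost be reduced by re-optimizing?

625

Current plan cost = 20·14 + 25·10 + 40·6 + 45·15 + 20·10 + 75·10 = 2395.
Optimal plan:
  F1–Dover: 85 × 6 = 510
  F2–Reno: 20 × 13 = 260
  F2–Lodi: 25 × 2 = 50
  F3–Dover: 20 × 10 = 200
  F3–Nampa: 75 × 10 = 750
Optimal cost = 1770.
Saving = 2395 − 1770 = 625.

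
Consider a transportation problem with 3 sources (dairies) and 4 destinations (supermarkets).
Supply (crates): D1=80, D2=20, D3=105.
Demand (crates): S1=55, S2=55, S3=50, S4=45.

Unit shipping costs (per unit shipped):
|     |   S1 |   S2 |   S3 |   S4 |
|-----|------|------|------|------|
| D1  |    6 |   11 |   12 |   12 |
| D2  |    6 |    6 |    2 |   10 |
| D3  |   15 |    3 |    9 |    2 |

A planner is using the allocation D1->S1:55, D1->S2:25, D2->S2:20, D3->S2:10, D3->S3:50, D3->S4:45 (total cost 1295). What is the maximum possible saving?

Current plan cost = 55·6 + 25·11 + 20·6 + 10·3 + 50·9 + 45·2 = 1295.
Optimal plan:
  D1->S1: 55 crates
  D1->S3: 25 crates
  D2->S3: 20 crates
  D3->S2: 55 crates
  D3->S3: 5 crates
  D3->S4: 45 crates
Optimal cost = 970.
Saving = 1295 − 970 = 325.

325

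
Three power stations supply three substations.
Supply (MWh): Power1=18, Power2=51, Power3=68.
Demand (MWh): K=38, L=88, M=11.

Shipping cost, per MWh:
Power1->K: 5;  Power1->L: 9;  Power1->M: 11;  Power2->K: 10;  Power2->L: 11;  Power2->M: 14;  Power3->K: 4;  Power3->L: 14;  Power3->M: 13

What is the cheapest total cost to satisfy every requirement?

An optimal shipping plan:
  Power1 to L: 18 MWh
  Power2 to L: 51 MWh
  Power3 to K: 38 MWh
  Power3 to L: 19 MWh
  Power3 to M: 11 MWh
Total cost = 1284.

1284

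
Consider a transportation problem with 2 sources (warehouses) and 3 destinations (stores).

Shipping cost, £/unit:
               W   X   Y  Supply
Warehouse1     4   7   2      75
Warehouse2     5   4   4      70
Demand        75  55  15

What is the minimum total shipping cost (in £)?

Optimal allocation:
  Warehouse1->W: 60 × £4 = £240
  Warehouse1->Y: 15 × £2 = £30
  Warehouse2->W: 15 × £5 = £75
  Warehouse2->X: 55 × £4 = £220
Total = 240 + 30 + 75 + 220 = £565.
(Supply check: Warehouse1 ships 75; Warehouse2 ships 70.)

565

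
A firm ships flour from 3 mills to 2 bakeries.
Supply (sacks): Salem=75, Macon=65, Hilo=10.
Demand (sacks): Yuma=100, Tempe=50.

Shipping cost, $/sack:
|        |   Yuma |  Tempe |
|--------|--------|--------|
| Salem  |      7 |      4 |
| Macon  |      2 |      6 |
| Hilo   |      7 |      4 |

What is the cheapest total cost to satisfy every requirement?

575

One minimum-cost allocation:
  Salem->Yuma: 25 × $7 = $175
  Salem->Tempe: 50 × $4 = $200
  Macon->Yuma: 65 × $2 = $130
  Hilo->Yuma: 10 × $7 = $70
Total = 175 + 200 + 130 + 70 = $575.
(Supply check: Salem ships 75; Macon ships 65; Hilo ships 10.)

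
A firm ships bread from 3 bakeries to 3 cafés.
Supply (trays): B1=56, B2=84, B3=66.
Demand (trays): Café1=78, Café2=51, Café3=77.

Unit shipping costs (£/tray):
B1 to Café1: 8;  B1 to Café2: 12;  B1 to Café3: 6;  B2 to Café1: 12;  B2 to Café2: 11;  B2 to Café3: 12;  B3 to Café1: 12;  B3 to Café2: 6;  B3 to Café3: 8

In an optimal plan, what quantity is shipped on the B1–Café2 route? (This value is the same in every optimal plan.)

Optimal shipments:
  B1->Café3: 56 trays
  B2->Café1: 78 trays
  B2->Café3: 6 trays
  B3->Café2: 51 trays
  B3->Café3: 15 trays
Total cost = £1770.
The route B1→Café2 is not used.

0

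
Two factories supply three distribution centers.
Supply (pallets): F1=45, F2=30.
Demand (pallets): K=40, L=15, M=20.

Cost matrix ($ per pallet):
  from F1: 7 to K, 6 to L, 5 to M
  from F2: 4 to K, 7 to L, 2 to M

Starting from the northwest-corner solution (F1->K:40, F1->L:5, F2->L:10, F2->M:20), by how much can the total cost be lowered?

Current plan cost = 40·7 + 5·6 + 10·7 + 20·2 = $420.
Optimal plan:
  F1 to K: 10 × $7 = $70
  F1 to L: 15 × $6 = $90
  F1 to M: 20 × $5 = $100
  F2 to K: 30 × $4 = $120
Optimal cost = $380.
Saving = 420 − 380 = $40.

40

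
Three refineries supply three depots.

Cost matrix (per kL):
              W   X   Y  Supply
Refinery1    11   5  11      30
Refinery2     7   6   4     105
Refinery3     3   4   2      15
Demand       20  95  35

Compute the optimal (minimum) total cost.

760

Optimal allocation:
  Refinery1–X: 30 × 5 = 150
  Refinery2–W: 5 × 7 = 35
  Refinery2–X: 65 × 6 = 390
  Refinery2–Y: 35 × 4 = 140
  Refinery3–W: 15 × 3 = 45
Total = 150 + 35 + 390 + 140 + 45 = 760.
(Supply check: Refinery1 ships 30; Refinery2 ships 105; Refinery3 ships 15.)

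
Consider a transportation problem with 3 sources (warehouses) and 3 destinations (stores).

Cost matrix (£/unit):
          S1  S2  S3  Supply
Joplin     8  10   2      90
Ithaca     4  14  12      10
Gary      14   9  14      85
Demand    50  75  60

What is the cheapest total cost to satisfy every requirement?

1215

Optimal allocation:
  Joplin→S1: 30 × £8 = £240
  Joplin→S3: 60 × £2 = £120
  Ithaca→S1: 10 × £4 = £40
  Gary→S1: 10 × £14 = £140
  Gary→S2: 75 × £9 = £675
Total = 240 + 120 + 40 + 140 + 675 = £1215.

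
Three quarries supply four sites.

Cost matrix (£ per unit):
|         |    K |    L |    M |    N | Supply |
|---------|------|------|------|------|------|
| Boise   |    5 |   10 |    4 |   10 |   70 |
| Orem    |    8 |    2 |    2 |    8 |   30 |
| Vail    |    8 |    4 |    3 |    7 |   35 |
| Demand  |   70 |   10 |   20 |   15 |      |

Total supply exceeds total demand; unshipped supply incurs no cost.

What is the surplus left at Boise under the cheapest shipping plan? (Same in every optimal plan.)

An optimal plan:
  Boise to K: 70 truckloads
  Orem to L: 10 truckloads
  Orem to M: 20 truckloads
  Vail to N: 15 truckloads
Total cost = £515.
Boise ships 70 of its 70, leaving 0.

0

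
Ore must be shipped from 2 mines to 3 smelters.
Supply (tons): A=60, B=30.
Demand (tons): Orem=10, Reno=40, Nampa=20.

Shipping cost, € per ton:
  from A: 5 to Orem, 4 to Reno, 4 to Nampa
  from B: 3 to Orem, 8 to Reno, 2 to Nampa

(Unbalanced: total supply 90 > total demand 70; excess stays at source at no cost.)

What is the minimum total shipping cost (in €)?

A cheapest plan:
  A–Reno: 40 tons
  B–Orem: 10 tons
  B–Nampa: 20 tons
Total cost = €230.
(Supply check: A ships 40; B ships 30.)

230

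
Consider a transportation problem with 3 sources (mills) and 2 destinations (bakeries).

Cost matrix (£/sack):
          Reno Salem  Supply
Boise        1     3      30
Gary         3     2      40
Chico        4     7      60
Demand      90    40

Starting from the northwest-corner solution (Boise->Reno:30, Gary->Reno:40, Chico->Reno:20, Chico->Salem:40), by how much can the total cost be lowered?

160

Current plan cost = 30·1 + 40·3 + 20·4 + 40·7 = £510.
Optimal plan:
  Boise–Reno: 30 × £1 = £30
  Gary–Salem: 40 × £2 = £80
  Chico–Reno: 60 × £4 = £240
Optimal cost = £350.
Saving = 510 − 350 = £160.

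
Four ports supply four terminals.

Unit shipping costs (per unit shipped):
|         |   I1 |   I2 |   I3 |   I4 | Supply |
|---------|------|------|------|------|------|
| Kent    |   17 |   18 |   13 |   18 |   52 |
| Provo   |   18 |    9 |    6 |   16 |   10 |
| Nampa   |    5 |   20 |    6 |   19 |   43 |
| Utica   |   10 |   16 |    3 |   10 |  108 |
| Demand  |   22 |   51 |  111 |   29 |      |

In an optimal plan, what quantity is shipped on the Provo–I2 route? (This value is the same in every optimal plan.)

10

Optimal shipments:
  Kent→I2: 41 × 18 = 738
  Kent→I4: 11 × 18 = 198
  Provo→I2: 10 × 9 = 90
  Nampa→I1: 22 × 5 = 110
  Nampa→I3: 21 × 6 = 126
  Utica→I3: 90 × 3 = 270
  Utica→I4: 18 × 10 = 180
Total cost = 1712.
So Provo→I2 carries 10 TEU.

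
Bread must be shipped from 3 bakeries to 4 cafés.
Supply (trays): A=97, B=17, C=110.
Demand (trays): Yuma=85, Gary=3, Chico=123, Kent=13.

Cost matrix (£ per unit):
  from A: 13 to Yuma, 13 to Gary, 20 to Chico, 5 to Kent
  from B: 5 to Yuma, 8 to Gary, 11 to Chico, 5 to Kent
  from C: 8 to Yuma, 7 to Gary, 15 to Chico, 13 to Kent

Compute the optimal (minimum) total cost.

2963

Optimal allocation:
  A–Chico: 84 × £20 = £1680
  A–Kent: 13 × £5 = £65
  B–Chico: 17 × £11 = £187
  C–Yuma: 85 × £8 = £680
  C–Gary: 3 × £7 = £21
  C–Chico: 22 × £15 = £330
Total = 1680 + 65 + 187 + 680 + 21 + 330 = £2963.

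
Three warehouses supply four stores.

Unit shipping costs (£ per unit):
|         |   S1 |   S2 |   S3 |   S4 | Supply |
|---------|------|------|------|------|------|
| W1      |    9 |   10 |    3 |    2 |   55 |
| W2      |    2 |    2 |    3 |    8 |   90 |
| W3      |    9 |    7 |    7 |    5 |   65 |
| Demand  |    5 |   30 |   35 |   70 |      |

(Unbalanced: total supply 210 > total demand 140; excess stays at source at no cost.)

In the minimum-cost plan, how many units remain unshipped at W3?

50

Minimum-cost shipments:
  W1→S4: 55 × £2 = £110
  W2→S1: 5 × £2 = £10
  W2→S2: 30 × £2 = £60
  W2→S3: 35 × £3 = £105
  W3→S4: 15 × £5 = £75
Total cost = £360.
W3 ships 15 of its 65, leaving 50.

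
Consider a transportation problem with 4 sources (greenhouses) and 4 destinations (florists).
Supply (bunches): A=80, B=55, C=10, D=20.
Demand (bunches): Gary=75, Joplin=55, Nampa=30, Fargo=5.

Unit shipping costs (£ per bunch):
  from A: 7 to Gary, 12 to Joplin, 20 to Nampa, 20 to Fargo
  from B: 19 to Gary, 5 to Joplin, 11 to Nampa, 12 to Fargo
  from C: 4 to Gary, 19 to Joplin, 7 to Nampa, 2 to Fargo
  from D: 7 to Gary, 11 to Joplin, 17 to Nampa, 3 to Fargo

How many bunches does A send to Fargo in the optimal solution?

0

Solving gives:
  A–Gary: 75 × £7 = £525
  A–Joplin: 5 × £12 = £60
  B–Joplin: 50 × £5 = £250
  B–Nampa: 5 × £11 = £55
  C–Nampa: 10 × £7 = £70
  D–Nampa: 15 × £17 = £255
  D–Fargo: 5 × £3 = £15
Total cost = £1230.
The route A→Fargo is not used.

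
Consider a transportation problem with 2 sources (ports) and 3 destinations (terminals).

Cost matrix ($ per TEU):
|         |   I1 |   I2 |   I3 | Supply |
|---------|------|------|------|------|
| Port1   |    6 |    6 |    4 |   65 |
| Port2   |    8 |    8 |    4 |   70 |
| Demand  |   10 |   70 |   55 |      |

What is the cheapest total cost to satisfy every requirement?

730

An optimal shipping plan:
  Port1->I1: 10 × $6 = $60
  Port1->I2: 55 × $6 = $330
  Port2->I2: 15 × $8 = $120
  Port2->I3: 55 × $4 = $220
Total = 60 + 330 + 120 + 220 = $730.
(Supply check: Port1 ships 65; Port2 ships 70.)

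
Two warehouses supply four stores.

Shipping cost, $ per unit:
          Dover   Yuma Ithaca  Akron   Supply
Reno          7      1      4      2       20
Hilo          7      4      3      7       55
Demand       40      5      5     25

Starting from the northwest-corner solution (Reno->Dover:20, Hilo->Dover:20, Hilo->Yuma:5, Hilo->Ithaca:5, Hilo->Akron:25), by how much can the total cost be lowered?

100

Current plan cost = 20·7 + 20·7 + 5·4 + 5·3 + 25·7 = $490.
Optimal plan:
  Reno->Akron: 20 × $2 = $40
  Hilo->Dover: 40 × $7 = $280
  Hilo->Yuma: 5 × $4 = $20
  Hilo->Ithaca: 5 × $3 = $15
  Hilo->Akron: 5 × $7 = $35
Optimal cost = $390.
Saving = 490 − 390 = $100.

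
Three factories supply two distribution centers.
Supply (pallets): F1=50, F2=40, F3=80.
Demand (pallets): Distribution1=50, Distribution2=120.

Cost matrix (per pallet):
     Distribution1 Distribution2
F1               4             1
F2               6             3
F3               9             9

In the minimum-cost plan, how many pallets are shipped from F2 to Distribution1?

The minimum-cost plan:
  F1->Distribution2: 50 × 1 = 50
  F2->Distribution2: 40 × 3 = 120
  F3->Distribution1: 50 × 9 = 450
  F3->Distribution2: 30 × 9 = 270
Total cost = 890.
The route F2→Distribution1 is not used.

0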